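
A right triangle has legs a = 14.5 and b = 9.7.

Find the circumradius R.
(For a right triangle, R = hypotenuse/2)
Hypotenuse c = √(a² + b²) = √(210.25 + 94.09) = √304.34 ≈ 17.4453
R = c/2 ≈ 17.4453/2 ≈ 8.72267

R = 8.723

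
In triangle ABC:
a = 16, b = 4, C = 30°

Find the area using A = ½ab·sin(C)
A = ½·a·b·sin(C) = ½·16·4·sin(30°)
sin(30°) ≈ 0.5
A ≈ ½·64·0.5 = 32·0.5 ≈ 16

Area = 16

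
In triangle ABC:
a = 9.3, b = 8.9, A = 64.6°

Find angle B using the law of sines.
a/sin(A) = b/sin(B)  ⇒  sin(B) = b·sin(A)/a = 8.9·sin(64.6°)/9.3
sin(64.6°) ≈ 0.903335
sin(B) ≈ 8.9·0.903335/9.3 ≈ 8.03968/9.3 ≈ 0.864482
B = arcsin(0.864482) ≈ 59.8236°
(Since b ≤ a we need B ≤ A, so the obtuse alternative 180° − 59.8236° ≈ 120.176° is rejected.)

B = 59.82°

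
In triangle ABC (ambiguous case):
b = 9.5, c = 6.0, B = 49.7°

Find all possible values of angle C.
b/sin(B) = c/sin(C)  ⇒  sin(C) = c·sin(B)/b = 6.0·sin(49.7°)/9.5
sin(49.7°) ≈ 0.762668
sin(C) ≈ 6.0·0.762668/9.5 ≈ 4.57601/9.5 ≈ 0.481685
Candidate 1: C₁ = arcsin(0.481685) ≈ 28.7955°  →  A = 180° − 49.7° − 28.7955° ≈ 101.504° > 0, valid
Candidate 2: C₂ = 180° − C₁ ≈ 151.204°  →  A = 180° − 49.7° − 151.204° ≈ -20.9045° ≤ 0, not a valid triangle

C = 28.8° (one solution)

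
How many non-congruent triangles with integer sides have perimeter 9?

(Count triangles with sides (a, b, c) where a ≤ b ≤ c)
Let a ≤ b ≤ c with a + b + c = 9. The only binding inequality is a + b > c, i.e. 9 − c > c, so c < 9/2; and c ≥ 9/3 since c is the largest side.
So 3 ≤ c ≤ 4. For each c, b runs from ⌈(9 − c)/2⌉ up to c (then a = 9 − b − c satisfies 1 ≤ a ≤ b automatically), giving c − ⌈(9 − c)/2⌉ + 1 choices.
Summing over c: 1 + 2 = 3
Check (closed form: nearest integer to p²/48 for even p, (p+3)²/48 for odd p): (9+3)²/48 = 12²/48 = 144/48 ≈ 3.00 → 3

3 triangles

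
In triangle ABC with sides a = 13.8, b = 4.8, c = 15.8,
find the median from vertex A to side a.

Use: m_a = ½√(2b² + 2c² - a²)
m_a = ½√(2·4.8² + 2·15.8² − 13.8²) = ½√(2·23.04 + 2·249.64 − 190.44) = ½√(46.08 + 499.28 − 190.44) = ½√354.92
√354.92 ≈ 18.8393, so m_a ≈ 9.41966

m_a = 9.42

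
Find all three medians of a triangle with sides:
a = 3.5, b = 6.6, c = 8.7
Median formula: m_a = ½√(2b² + 2c² − a²) (and cyclically). a² = 12.25, b² = 43.56, c² = 75.69.
m_a = ½√(2·43.56 + 2·75.69 − 12.25) = ½√226.25 ≈ ½·15.0416 ≈ 7.5208
m_b = ½√(2·12.25 + 2·75.69 − 43.56) = ½√132.32 ≈ ½·11.503 ≈ 5.75152
m_c = ½√(2·12.25 + 2·43.56 − 75.69) = ½√35.93 ≈ ½·5.99416 ≈ 2.99708

m_a = 7.521, m_b = 5.752, m_c = 2.997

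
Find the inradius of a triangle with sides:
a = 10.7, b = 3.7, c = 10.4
r = Area/s where s is the semi-perimeter.
s = (10.7 + 3.7 + 10.4)/2 = 24.8/2 = 12.4
Area = √(s(s−a)(s−b)(s−c)) = √(12.4·1.7·8.7·2) ≈ √366.792 ≈ 19.1518
r ≈ 19.1518/12.4 ≈ 1.5445

r = 1.545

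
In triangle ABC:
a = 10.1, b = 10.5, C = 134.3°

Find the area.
Two sides and the included angle (SAS): A = ½·a·b·sin(C) = ½·10.1·10.5·sin(134.3°)
sin(134.3°) ≈ 0.715693
A ≈ ½·106.05·0.715693 = 53.025·0.715693 ≈ 37.9496

Area = 37.95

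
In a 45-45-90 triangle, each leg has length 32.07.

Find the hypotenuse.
In a 45-45-90 triangle the sides are in ratio 1 : 1 : √2, so hypotenuse = leg·√2.
Hypotenuse = 32.07·√2 ≈ 32.07·1.41421 ≈ 45.3538

Hypotenuse = 32.07√2 = 45.35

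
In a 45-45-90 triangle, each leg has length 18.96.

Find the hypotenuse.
In a 45-45-90 triangle the sides are in ratio 1 : 1 : √2, so hypotenuse = leg·√2.
Hypotenuse = 18.96·√2 ≈ 18.96·1.41421 ≈ 26.8135

Hypotenuse = 18.96√2 = 26.81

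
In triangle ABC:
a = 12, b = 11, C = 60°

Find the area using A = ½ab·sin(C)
A = ½·a·b·sin(C) = ½·12·11·sin(60°)
sin(60°) ≈ 0.866025
A ≈ ½·132·0.866025 = 66·0.866025 ≈ 57.1577

Area = 57.16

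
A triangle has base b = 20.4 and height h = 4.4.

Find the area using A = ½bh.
A = ½·b·h = ½·20.4·4.4 = ½·89.76 = 44.88

Area = 44.88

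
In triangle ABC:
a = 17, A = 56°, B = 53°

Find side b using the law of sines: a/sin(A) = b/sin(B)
a/sin(A) = b/sin(B)  ⇒  b = a·sin(B)/sin(A) = 17·sin(53°)/sin(56°)
sin(53°) ≈ 0.798636, sin(56°) ≈ 0.829038
b ≈ 17·0.798636/0.829038 ≈ 13.5768/0.829038 ≈ 16.3766

b = 16.38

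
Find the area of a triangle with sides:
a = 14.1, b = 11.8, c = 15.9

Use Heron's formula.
s = (14.1 + 11.8 + 15.9)/2 = 41.8/2 = 20.9
s − a = 6.8, s − b = 9.1, s − c = 5
s(s−a)(s−b)(s−c) = 20.9·6.8·9.1·5 ≈ 6466.46
Area = √6466.46 ≈ 80.4143

Area = 80.41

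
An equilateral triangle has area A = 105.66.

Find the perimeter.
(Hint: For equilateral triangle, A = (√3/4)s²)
A = (√3/4)s²  ⇒  s² = 4A/√3 = 4·105.66/√3 = 422.64/1.73205 ≈ 244.011
s ≈ √244.011 ≈ 15.6209
Perimeter = 3s ≈ 3·15.6209 ≈ 46.8626

Perimeter = 46.86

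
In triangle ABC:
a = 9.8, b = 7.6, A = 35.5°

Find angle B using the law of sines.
a/sin(A) = b/sin(B)  ⇒  sin(B) = b·sin(A)/a = 7.6·sin(35.5°)/9.8
sin(35.5°) ≈ 0.580703
sin(B) ≈ 7.6·0.580703/9.8 ≈ 4.41334/9.8 ≈ 0.450341
B = arcsin(0.450341) ≈ 26.7656°
(Since b ≤ a we need B ≤ A, so the obtuse alternative 180° − 26.7656° ≈ 153.234° is rejected.)

B = 26.77°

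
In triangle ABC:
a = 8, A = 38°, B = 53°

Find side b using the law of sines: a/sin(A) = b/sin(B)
a/sin(A) = b/sin(B)  ⇒  b = a·sin(B)/sin(A) = 8·sin(53°)/sin(38°)
sin(53°) ≈ 0.798636, sin(38°) ≈ 0.615661
b ≈ 8·0.798636/0.615661 ≈ 6.38908/0.615661 ≈ 10.3776

b = 10.38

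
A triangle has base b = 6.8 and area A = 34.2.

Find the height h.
A = ½·b·h  ⇒  h = 2A/b = 2·34.2/6.8 = 68.4/6.8 ≈ 10.0588

h = 10.06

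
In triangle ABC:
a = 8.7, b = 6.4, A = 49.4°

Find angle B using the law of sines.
a/sin(A) = b/sin(B)  ⇒  sin(B) = b·sin(A)/a = 6.4·sin(49.4°)/8.7
sin(49.4°) ≈ 0.759271
sin(B) ≈ 6.4·0.759271/8.7 ≈ 4.85934/8.7 ≈ 0.558544
B = arcsin(0.558544) ≈ 33.9552°
(Since b ≤ a we need B ≤ A, so the obtuse alternative 180° − 33.9552° ≈ 146.045° is rejected.)

B = 33.96°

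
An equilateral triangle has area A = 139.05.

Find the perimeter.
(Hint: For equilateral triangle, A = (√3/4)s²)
A = (√3/4)s²  ⇒  s² = 4A/√3 = 4·139.05/√3 = 556.2/1.73205 ≈ 321.122
s ≈ √321.122 ≈ 17.9199
Perimeter = 3s ≈ 3·17.9199 ≈ 53.7597

Perimeter = 53.76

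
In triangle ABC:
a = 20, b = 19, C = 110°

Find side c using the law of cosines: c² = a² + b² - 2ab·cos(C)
c² = 20² + 19² − 2·20·19·cos(110°)
cos(110°) ≈ -0.34202
c² ≈ 400 + 361 − 760·(-0.34202) ≈ 761 + 259.935 ≈ 1020.94
c ≈ √1020.94 ≈ 31.9521

c = 31.95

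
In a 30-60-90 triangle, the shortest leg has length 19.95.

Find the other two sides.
In a 30-60-90 triangle the sides are in ratio 1 : √3 : 2 (short leg : long leg : hypotenuse).
Long leg = 19.95·√3 ≈ 19.95·1.73205 ≈ 34.5544
Hypotenuse = 2·19.95 = 39.9

Long leg = 19.95√3 = 34.55, Hypotenuse = 39.9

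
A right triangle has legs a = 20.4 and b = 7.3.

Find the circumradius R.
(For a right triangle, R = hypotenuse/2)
Hypotenuse c = √(a² + b²) = √(416.16 + 53.29) = √469.45 ≈ 21.6668
R = c/2 ≈ 21.6668/2 ≈ 10.8334

R = 10.83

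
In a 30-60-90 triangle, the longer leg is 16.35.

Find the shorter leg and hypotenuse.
In a 30-60-90 triangle the sides are in ratio 1 : √3 : 2, so short leg = long leg/√3 and hypotenuse = 2·(short leg).
Short leg = 16.35/√3 ≈ 16.35/1.73205 ≈ 9.43968
Hypotenuse = 2·9.43968 ≈ 18.8794

Short leg = 9.44, Hypotenuse = 18.88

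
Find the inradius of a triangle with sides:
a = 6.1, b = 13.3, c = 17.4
r = Area/s where s is the semi-perimeter.
s = (6.1 + 13.3 + 17.4)/2 = 36.8/2 = 18.4
Area = √(s(s−a)(s−b)(s−c)) = √(18.4·12.3·5.1·1) ≈ √1154.23 ≈ 33.974
r ≈ 33.974/18.4 ≈ 1.84641

r = 1.846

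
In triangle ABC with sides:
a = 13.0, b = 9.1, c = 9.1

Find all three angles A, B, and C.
Law of cosines for each angle (a² = 169, b² = 82.81, c² = 82.81):
cos(A) = (b² + c² − a²)/(2bc) = (82.81 + 82.81 − 169)/(2·9.1·9.1) = -3.38/165.62 ≈ -0.0204082  ⇒  A ≈ 91.1694°
cos(B) = (a² + c² − b²)/(2ac) = (169 + 82.81 − 82.81)/(2·13.0·9.1) = 169/236.6 ≈ 0.714286  ⇒  B ≈ 44.4153°
cos(C) = (a² + b² − c²)/(2ab) = (169 + 82.81 − 82.81)/(2·13.0·9.1) = 169/236.6 ≈ 0.714286  ⇒  C ≈ 44.4153°
Check: A + B + C ≈ 180°

A = 91.17°, B = 44.42°, C = 44.42°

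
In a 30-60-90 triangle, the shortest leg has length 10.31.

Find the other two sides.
In a 30-60-90 triangle the sides are in ratio 1 : √3 : 2 (short leg : long leg : hypotenuse).
Long leg = 10.31·√3 ≈ 10.31·1.73205 ≈ 17.8574
Hypotenuse = 2·10.31 = 20.62

Long leg = 10.31√3 = 17.86, Hypotenuse = 20.62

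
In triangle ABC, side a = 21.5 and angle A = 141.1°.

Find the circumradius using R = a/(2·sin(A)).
R = a/(2·sin(A)) = 21.5/(2·sin(141.1°))
sin(141.1°) ≈ 0.627963
R ≈ 21.5/(2·0.627963) = 21.5/1.25593 ≈ 17.1188

R = 17.12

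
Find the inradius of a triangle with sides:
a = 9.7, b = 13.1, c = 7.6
r = Area/s where s is the semi-perimeter.
s = (9.7 + 13.1 + 7.6)/2 = 30.4/2 = 15.2
Area = √(s(s−a)(s−b)(s−c)) = √(15.2·5.5·2.1·7.6) ≈ √1334.26 ≈ 36.5275
r ≈ 36.5275/15.2 ≈ 2.40312

r = 2.403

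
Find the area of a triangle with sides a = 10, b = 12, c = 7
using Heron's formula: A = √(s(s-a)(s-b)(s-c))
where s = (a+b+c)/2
s = (10 + 12 + 7)/2 = 29/2 = 14.5
s − a = 4.5, s − b = 2.5, s − c = 7.5
s(s−a)(s−b)(s−c) = 14.5·4.5·2.5·7.5 = 1223.4375
Area = √1223.4375 ≈ 34.9777

s = 14.5, Area = 34.98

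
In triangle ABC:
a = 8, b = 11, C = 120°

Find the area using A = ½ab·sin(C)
A = ½·a·b·sin(C) = ½·8·11·sin(120°)
sin(120°) ≈ 0.866025
A ≈ ½·88·0.866025 = 44·0.866025 ≈ 38.1051

Area = 38.11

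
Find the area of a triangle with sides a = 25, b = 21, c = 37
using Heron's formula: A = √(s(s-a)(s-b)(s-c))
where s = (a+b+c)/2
s = (25 + 21 + 37)/2 = 83/2 = 41.5
s − a = 16.5, s − b = 20.5, s − c = 4.5
s(s−a)(s−b)(s−c) = 41.5·16.5·20.5·4.5 = 63168.1875
Area = √63168.1875 ≈ 251.333

s = 41.5, Area = 251.3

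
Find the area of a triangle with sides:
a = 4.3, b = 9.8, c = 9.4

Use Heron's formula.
s = (4.3 + 9.8 + 9.4)/2 = 23.5/2 = 11.75
s − a = 7.45, s − b = 1.95, s − c = 2.35
s(s−a)(s−b)(s−c) = 11.75·7.45·1.95·2.35 ≈ 401.141
Area = √401.141 ≈ 20.0285

Area = 20.03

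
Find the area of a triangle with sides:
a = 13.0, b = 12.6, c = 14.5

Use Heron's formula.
s = (13.0 + 12.6 + 14.5)/2 = 40.1/2 = 20.05
s − a = 7.05, s − b = 7.45, s − c = 5.55
s(s−a)(s−b)(s−c) = 20.05·7.05·7.45·5.55 ≈ 5844.57
Area = √5844.57 ≈ 76.4498

Area = 76.45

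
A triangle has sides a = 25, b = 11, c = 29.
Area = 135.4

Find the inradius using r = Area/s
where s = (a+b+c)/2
s = (25 + 11 + 29)/2 = 65/2 = 32.5
r = Area/s = 135.4/32.5 ≈ 4.16615

r = 4.166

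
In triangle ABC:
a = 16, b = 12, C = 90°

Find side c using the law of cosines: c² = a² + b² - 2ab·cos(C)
c² = 16² + 12² − 2·16·12·cos(90°)
cos(90°) ≈ 0
c² ≈ 256 + 144 − 384·(0) ≈ 400 − 0 ≈ 400
c ≈ √400 ≈ 20

c = 20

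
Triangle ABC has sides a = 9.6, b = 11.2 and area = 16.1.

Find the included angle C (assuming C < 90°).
Area = ½·a·b·sin(C)  ⇒  sin(C) = 2·Area/(a·b) = 2·16.1/(9.6·11.2) = 32.2/107.52 ≈ 0.299479
C = arcsin(0.299479) ≈ 17.4263° (taking the acute solution since C < 90°)

C = 17.43°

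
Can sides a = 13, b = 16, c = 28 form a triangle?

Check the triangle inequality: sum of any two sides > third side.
a + b vs c: 13 + 16 = 29 > 28  ✓
a + c vs b: 13 + 28 = 41 > 16  ✓
b + c vs a: 16 + 28 = 44 > 13  ✓

Yes, triangle inequality satisfied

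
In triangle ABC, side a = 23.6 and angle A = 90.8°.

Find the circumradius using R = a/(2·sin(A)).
R = a/(2·sin(A)) = 23.6/(2·sin(90.8°))
sin(90.8°) ≈ 0.999903
R ≈ 23.6/(2·0.999903) = 23.6/1.99981 ≈ 11.8012

R = 11.8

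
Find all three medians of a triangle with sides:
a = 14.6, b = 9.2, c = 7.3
Median formula: m_a = ½√(2b² + 2c² − a²) (and cyclically). a² = 213.16, b² = 84.64, c² = 53.29.
m_a = ½√(2·84.64 + 2·53.29 − 213.16) = ½√62.7 ≈ ½·7.91833 ≈ 3.95917
m_b = ½√(2·213.16 + 2·53.29 − 84.64) = ½√448.26 ≈ ½·21.1722 ≈ 10.5861
m_c = ½√(2·213.16 + 2·84.64 − 53.29) = ½√542.31 ≈ ½·23.2876 ≈ 11.6438

m_a = 3.959, m_b = 10.59, m_c = 11.64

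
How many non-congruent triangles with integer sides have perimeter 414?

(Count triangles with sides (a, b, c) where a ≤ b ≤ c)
Let a ≤ b ≤ c with a + b + c = 414. The only binding inequality is a + b > c, i.e. 414 − c > c, so c < 414/2; and c ≥ 414/3 since c is the largest side.
So 138 ≤ c ≤ 206. For each c, b runs from ⌈(414 − c)/2⌉ up to c (then a = 414 − b − c satisfies 1 ≤ a ≤ b automatically), giving c − ⌈(414 − c)/2⌉ + 1 choices.
Summing over c: 1 + 2 + 4 + 5 + … + 101 + 103  (69 terms, c = 138, …, 206) = 3571
Check (closed form: nearest integer to p²/48 for even p, (p+3)²/48 for odd p): 414²/48 = 171396/48 ≈ 3570.75 → 3571

3571 triangles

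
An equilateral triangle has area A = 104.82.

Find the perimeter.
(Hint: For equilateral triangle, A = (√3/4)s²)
A = (√3/4)s²  ⇒  s² = 4A/√3 = 4·104.82/√3 = 419.28/1.73205 ≈ 242.071
s ≈ √242.071 ≈ 15.5586
Perimeter = 3s ≈ 3·15.5586 ≈ 46.6759

Perimeter = 46.68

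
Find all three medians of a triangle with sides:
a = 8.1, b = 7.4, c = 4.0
Median formula: m_a = ½√(2b² + 2c² − a²) (and cyclically). a² = 65.61, b² = 54.76, c² = 16.
m_a = ½√(2·54.76 + 2·16 − 65.61) = ½√75.91 ≈ ½·8.71263 ≈ 4.35632
m_b = ½√(2·65.61 + 2·16 − 54.76) = ½√108.46 ≈ ½·10.4144 ≈ 5.20721
m_c = ½√(2·65.61 + 2·54.76 − 16) = ½√224.74 ≈ ½·14.9913 ≈ 7.49567

m_a = 4.356, m_b = 5.207, m_c = 7.496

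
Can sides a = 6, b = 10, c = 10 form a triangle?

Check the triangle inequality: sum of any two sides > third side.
a + b vs c: 6 + 10 = 16 > 10  ✓
a + c vs b: 6 + 10 = 16 > 10  ✓
b + c vs a: 10 + 10 = 20 > 6  ✓

Yes, triangle inequality satisfied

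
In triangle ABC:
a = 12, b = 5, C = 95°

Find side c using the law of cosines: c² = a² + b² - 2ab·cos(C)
c² = 12² + 5² − 2·12·5·cos(95°)
cos(95°) ≈ -0.0871557
c² ≈ 144 + 25 − 120·(-0.0871557) ≈ 169 + 10.4587 ≈ 179.459
c ≈ √179.459 ≈ 13.3962

c = 13.4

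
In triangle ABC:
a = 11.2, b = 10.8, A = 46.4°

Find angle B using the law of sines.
a/sin(A) = b/sin(B)  ⇒  sin(B) = b·sin(A)/a = 10.8·sin(46.4°)/11.2
sin(46.4°) ≈ 0.724172
sin(B) ≈ 10.8·0.724172/11.2 ≈ 7.82106/11.2 ≈ 0.698309
B = arcsin(0.698309) ≈ 44.2915°
(Since b ≤ a we need B ≤ A, so the obtuse alternative 180° − 44.2915° ≈ 135.709° is rejected.)

B = 44.29°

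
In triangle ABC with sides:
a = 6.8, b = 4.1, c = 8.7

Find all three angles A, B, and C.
Law of cosines for each angle (a² = 46.24, b² = 16.81, c² = 75.69):
cos(A) = (b² + c² − a²)/(2bc) = (16.81 + 75.69 − 46.24)/(2·4.1·8.7) = 46.26/71.34 ≈ 0.648444  ⇒  A ≈ 49.5756°
cos(B) = (a² + c² − b²)/(2ac) = (46.24 + 75.69 − 16.81)/(2·6.8·8.7) = 105.12/118.32 ≈ 0.888438  ⇒  B ≈ 27.3224°
cos(C) = (a² + b² − c²)/(2ab) = (46.24 + 16.81 − 75.69)/(2·6.8·4.1) = -12.64/55.76 ≈ -0.226686  ⇒  C ≈ 103.102°
Check: A + B + C ≈ 180°

A = 49.58°, B = 27.32°, C = 103.1°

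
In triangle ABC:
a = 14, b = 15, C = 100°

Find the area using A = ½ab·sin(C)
A = ½·a·b·sin(C) = ½·14·15·sin(100°)
sin(100°) ≈ 0.984808
A ≈ ½·210·0.984808 = 105·0.984808 ≈ 103.405

Area = 103.4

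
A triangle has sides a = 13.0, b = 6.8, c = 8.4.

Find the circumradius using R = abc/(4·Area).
First find the area with Heron's formula.
s = (13.0 + 6.8 + 8.4)/2 = 14.1
Area = √(s(s−a)(s−b)(s−c)) = √(14.1·1.1·7.3·5.7) ≈ √645.371 ≈ 25.4042
abc = 13.0·6.8·8.4 = 742.56
R = abc/(4·Area) ≈ 742.56/(4·25.4042) = 742.56/101.617 ≈ 7.30747

R = 7.307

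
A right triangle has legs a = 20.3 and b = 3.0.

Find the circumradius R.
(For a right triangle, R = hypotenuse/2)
Hypotenuse c = √(a² + b²) = √(412.09 + 9) = √421.09 ≈ 20.5205
R = c/2 ≈ 20.5205/2 ≈ 10.2602

R = 10.26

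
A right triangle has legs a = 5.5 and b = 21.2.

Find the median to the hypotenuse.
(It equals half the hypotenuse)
Hypotenuse c = √(a² + b²) = √(30.25 + 449.44) = √479.69 ≈ 21.9018
Median to hypotenuse = c/2 ≈ 21.9018/2 ≈ 10.9509

Median = 10.95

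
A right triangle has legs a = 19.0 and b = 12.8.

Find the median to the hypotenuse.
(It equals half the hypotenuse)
Hypotenuse c = √(a² + b²) = √(361 + 163.84) = √524.84 ≈ 22.9094
Median to hypotenuse = c/2 ≈ 22.9094/2 ≈ 11.4547

Median = 11.45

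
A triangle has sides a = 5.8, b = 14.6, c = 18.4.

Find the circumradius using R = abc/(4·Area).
First find the area with Heron's formula.
s = (5.8 + 14.6 + 18.4)/2 = 19.4
Area = √(s(s−a)(s−b)(s−c)) = √(19.4·13.6·4.8·1) ≈ √1266.43 ≈ 35.587
abc = 5.8·14.6·18.4 = 1558.112
R = abc/(4·Area) ≈ 1558.112/(4·35.587) = 1558.112/142.348 ≈ 10.9458

R = 10.95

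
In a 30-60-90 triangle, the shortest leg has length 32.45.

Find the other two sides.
In a 30-60-90 triangle the sides are in ratio 1 : √3 : 2 (short leg : long leg : hypotenuse).
Long leg = 32.45·√3 ≈ 32.45·1.73205 ≈ 56.205
Hypotenuse = 2·32.45 = 64.9

Long leg = 32.45√3 = 56.21, Hypotenuse = 64.9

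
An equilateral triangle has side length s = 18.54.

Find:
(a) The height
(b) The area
(a) The height splits the triangle into two 30-60-90 halves: h = s·√3/2 = 18.54·1.73205/2 ≈ 32.1122/2 ≈ 16.0561
(b) Area = (√3/4)·s² = (√3/4)·18.54² = (√3/4)·343.7316 ≈ 0.433013·343.7316 ≈ 148.84

Height = 16.06, Area = 148.8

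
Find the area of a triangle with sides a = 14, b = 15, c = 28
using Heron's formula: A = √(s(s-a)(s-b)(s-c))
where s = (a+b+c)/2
s = (14 + 15 + 28)/2 = 57/2 = 28.5
s − a = 14.5, s − b = 13.5, s − c = 0.5
s(s−a)(s−b)(s−c) = 28.5·14.5·13.5·0.5 = 2789.4375
Area = √2789.4375 ≈ 52.8151

s = 28.5, Area = 52.82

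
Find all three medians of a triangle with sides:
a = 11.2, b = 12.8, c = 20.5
Median formula: m_a = ½√(2b² + 2c² − a²) (and cyclically). a² = 125.44, b² = 163.84, c² = 420.25.
m_a = ½√(2·163.84 + 2·420.25 − 125.44) = ½√1042.74 ≈ ½·32.2915 ≈ 16.1457
m_b = ½√(2·125.44 + 2·420.25 − 163.84) = ½√927.54 ≈ ½·30.4555 ≈ 15.2278
m_c = ½√(2·125.44 + 2·163.84 − 420.25) = ½√158.31 ≈ ½·12.5821 ≈ 6.29107

m_a = 16.15, m_b = 15.23, m_c = 6.291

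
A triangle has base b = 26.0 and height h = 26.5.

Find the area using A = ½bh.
A = ½·b·h = ½·26.0·26.5 = ½·689 = 344.5

Area = 344.5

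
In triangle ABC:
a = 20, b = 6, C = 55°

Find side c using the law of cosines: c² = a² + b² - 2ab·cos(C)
c² = 20² + 6² − 2·20·6·cos(55°)
cos(55°) ≈ 0.573576
c² ≈ 400 + 36 − 240·(0.573576) ≈ 436 − 137.658 ≈ 298.342
c ≈ √298.342 ≈ 17.2726

c = 17.27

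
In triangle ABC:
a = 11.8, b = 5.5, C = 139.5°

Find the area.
Two sides and the included angle (SAS): A = ½·a·b·sin(C) = ½·11.8·5.5·sin(139.5°)
sin(139.5°) ≈ 0.649448
A ≈ ½·64.9·0.649448 = 32.45·0.649448 ≈ 21.0746

Area = 21.07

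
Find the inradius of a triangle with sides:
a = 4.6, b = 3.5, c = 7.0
r = Area/s where s is the semi-perimeter.
s = (4.6 + 3.5 + 7.0)/2 = 15.1/2 = 7.55
Area = √(s(s−a)(s−b)(s−c)) = √(7.55·2.95·4.05·0.55) ≈ √49.612 ≈ 7.04358
r ≈ 7.04358/7.55 ≈ 0.932924

r = 0.9329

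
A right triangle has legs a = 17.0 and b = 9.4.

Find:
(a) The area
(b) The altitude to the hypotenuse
(a) The legs are perpendicular, so Area = ½·a·b = ½·17.0·9.4 = ½·159.8 = 79.9
(b) Hypotenuse c = √(a² + b²) = √(289 + 88.36) = √377.36 ≈ 19.4258
    Area = ½·c·h_c  ⇒  h_c = 2·Area/c = 159.8/19.4258 ≈ 8.22619

Area = 79.9, h_c = 8.226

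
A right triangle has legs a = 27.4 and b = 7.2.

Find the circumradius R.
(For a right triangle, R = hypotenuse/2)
Hypotenuse c = √(a² + b²) = √(750.76 + 51.84) = √802.6 ≈ 28.3302
R = c/2 ≈ 28.3302/2 ≈ 14.1651

R = 14.17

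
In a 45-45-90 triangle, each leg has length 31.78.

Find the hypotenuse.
In a 45-45-90 triangle the sides are in ratio 1 : 1 : √2, so hypotenuse = leg·√2.
Hypotenuse = 31.78·√2 ≈ 31.78·1.41421 ≈ 44.9437

Hypotenuse = 31.78√2 = 44.94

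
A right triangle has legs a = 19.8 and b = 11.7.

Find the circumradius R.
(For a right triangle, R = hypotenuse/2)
Hypotenuse c = √(a² + b²) = √(392.04 + 136.89) = √528.93 ≈ 22.9985
R = c/2 ≈ 22.9985/2 ≈ 11.4992

R = 11.5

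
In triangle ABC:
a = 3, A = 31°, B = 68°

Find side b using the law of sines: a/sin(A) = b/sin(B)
a/sin(A) = b/sin(B)  ⇒  b = a·sin(B)/sin(A) = 3·sin(68°)/sin(31°)
sin(68°) ≈ 0.927184, sin(31°) ≈ 0.515038
b ≈ 3·0.927184/0.515038 ≈ 2.78155/0.515038 ≈ 5.40067

b = 5.401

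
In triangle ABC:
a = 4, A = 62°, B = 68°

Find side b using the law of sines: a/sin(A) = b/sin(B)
a/sin(A) = b/sin(B)  ⇒  b = a·sin(B)/sin(A) = 4·sin(68°)/sin(62°)
sin(68°) ≈ 0.927184, sin(62°) ≈ 0.882948
b ≈ 4·0.927184/0.882948 ≈ 3.70874/0.882948 ≈ 4.2004

b = 4.2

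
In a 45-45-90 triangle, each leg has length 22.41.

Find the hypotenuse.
In a 45-45-90 triangle the sides are in ratio 1 : 1 : √2, so hypotenuse = leg·√2.
Hypotenuse = 22.41·√2 ≈ 22.41·1.41421 ≈ 31.6925

Hypotenuse = 22.41√2 = 31.69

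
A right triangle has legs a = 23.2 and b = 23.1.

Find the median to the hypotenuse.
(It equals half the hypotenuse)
Hypotenuse c = √(a² + b²) = √(538.24 + 533.61) = √1071.85 ≈ 32.7391
Median to hypotenuse = c/2 ≈ 32.7391/2 ≈ 16.3696

Median = 16.37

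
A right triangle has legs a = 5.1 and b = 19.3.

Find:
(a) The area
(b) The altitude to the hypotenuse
(a) The legs are perpendicular, so Area = ½·a·b = ½·5.1·19.3 = ½·98.43 = 49.215
(b) Hypotenuse c = √(a² + b²) = √(26.01 + 372.49) = √398.5 ≈ 19.9625
    Area = ½·c·h_c  ⇒  h_c = 2·Area/c = 98.43/19.9625 ≈ 4.93075

Area = 49.215, h_c = 4.931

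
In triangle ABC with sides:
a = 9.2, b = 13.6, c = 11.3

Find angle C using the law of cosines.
c² = a² + b² − 2ab·cos(C)  ⇒  cos(C) = (a² + b² − c²)/(2ab)
cos(C) = (9.2² + 13.6² − 11.3²)/(2·9.2·13.6) = (84.64 + 184.96 − 127.69)/250.24 = 141.91/250.24 ≈ 0.567096
C = arccos(0.567096) ≈ 55.4521°

C = 55.45°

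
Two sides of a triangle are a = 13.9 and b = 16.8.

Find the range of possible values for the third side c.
Triangle inequality: |a − b| < c < a + b
|a − b| = |13.9 − 16.8| = 2.9
a + b = 13.9 + 16.8 = 30.7

2.9 < c < 30.7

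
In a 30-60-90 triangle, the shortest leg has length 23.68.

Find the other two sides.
In a 30-60-90 triangle the sides are in ratio 1 : √3 : 2 (short leg : long leg : hypotenuse).
Long leg = 23.68·√3 ≈ 23.68·1.73205 ≈ 41.015
Hypotenuse = 2·23.68 = 47.36

Long leg = 23.68√3 = 41.01, Hypotenuse = 47.36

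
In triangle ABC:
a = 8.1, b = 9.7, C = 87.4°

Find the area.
Two sides and the included angle (SAS): A = ½·a·b·sin(C) = ½·8.1·9.7·sin(87.4°)
sin(87.4°) ≈ 0.998971
A ≈ ½·78.57·0.998971 = 39.285·0.998971 ≈ 39.2446

Area = 39.24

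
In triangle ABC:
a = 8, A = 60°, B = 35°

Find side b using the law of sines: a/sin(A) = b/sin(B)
a/sin(A) = b/sin(B)  ⇒  b = a·sin(B)/sin(A) = 8·sin(35°)/sin(60°)
sin(35°) ≈ 0.573576, sin(60°) ≈ 0.866025
b ≈ 8·0.573576/0.866025 ≈ 4.58861/0.866025 ≈ 5.29847

b = 5.298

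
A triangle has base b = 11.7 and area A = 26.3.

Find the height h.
A = ½·b·h  ⇒  h = 2A/b = 2·26.3/11.7 = 52.6/11.7 ≈ 4.49573

h = 4.496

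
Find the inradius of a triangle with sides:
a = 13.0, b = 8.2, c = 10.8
r = Area/s where s is the semi-perimeter.
s = (13.0 + 8.2 + 10.8)/2 = 32/2 = 16
Area = √(s(s−a)(s−b)(s−c)) = √(16·3·7.8·5.2) ≈ √1946.88 ≈ 44.1235
r ≈ 44.1235/16 ≈ 2.75772

r = 2.758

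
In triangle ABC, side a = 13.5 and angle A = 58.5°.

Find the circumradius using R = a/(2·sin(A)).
R = a/(2·sin(A)) = 13.5/(2·sin(58.5°))
sin(58.5°) ≈ 0.85264
R ≈ 13.5/(2·0.85264) = 13.5/1.70528 ≈ 7.91659

R = 7.917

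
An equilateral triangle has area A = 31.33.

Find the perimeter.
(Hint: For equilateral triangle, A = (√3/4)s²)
A = (√3/4)s²  ⇒  s² = 4A/√3 = 4·31.33/√3 = 125.32/1.73205 ≈ 72.3535
s ≈ √72.3535 ≈ 8.50609
Perimeter = 3s ≈ 3·8.50609 ≈ 25.5183

Perimeter = 25.52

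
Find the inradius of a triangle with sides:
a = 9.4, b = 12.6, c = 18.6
r = Area/s where s is the semi-perimeter.
s = (9.4 + 12.6 + 18.6)/2 = 40.6/2 = 20.3
Area = √(s(s−a)(s−b)(s−c)) = √(20.3·10.9·7.7·1.7) ≈ √2896.42 ≈ 53.8184
r ≈ 53.8184/20.3 ≈ 2.65115

r = 2.651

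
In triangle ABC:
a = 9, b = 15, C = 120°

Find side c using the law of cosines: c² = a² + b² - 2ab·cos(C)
c² = 9² + 15² − 2·9·15·cos(120°)
cos(120°) ≈ -0.5
c² ≈ 81 + 225 − 270·(-0.5) ≈ 306 + 135 ≈ 441
c ≈ √441 ≈ 21

c = 21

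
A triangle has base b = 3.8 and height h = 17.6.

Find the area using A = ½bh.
A = ½·b·h = ½·3.8·17.6 = ½·66.88 = 33.44

Area = 33.44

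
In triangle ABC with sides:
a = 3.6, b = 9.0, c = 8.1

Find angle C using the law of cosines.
c² = a² + b² − 2ab·cos(C)  ⇒  cos(C) = (a² + b² − c²)/(2ab)
cos(C) = (3.6² + 9.0² − 8.1²)/(2·3.6·9.0) = (12.96 + 81 − 65.61)/64.8 = 28.35/64.8 ≈ 0.4375
C = arccos(0.4375) ≈ 64.0555°

C = 64.06°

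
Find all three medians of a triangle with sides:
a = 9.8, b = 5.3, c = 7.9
Median formula: m_a = ½√(2b² + 2c² − a²) (and cyclically). a² = 96.04, b² = 28.09, c² = 62.41.
m_a = ½√(2·28.09 + 2·62.41 − 96.04) = ½√84.96 ≈ ½·9.21737 ≈ 4.60869
m_b = ½√(2·96.04 + 2·62.41 − 28.09) = ½√288.81 ≈ ½·16.9944 ≈ 8.49721
m_c = ½√(2·96.04 + 2·28.09 − 62.41) = ½√185.85 ≈ ½·13.6327 ≈ 6.81634

m_a = 4.609, m_b = 8.497, m_c = 6.816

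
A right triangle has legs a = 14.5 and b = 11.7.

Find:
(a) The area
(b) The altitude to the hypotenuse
(a) The legs are perpendicular, so Area = ½·a·b = ½·14.5·11.7 = ½·169.65 = 84.825
(b) Hypotenuse c = √(a² + b²) = √(210.25 + 136.89) = √347.14 ≈ 18.6317
    Area = ½·c·h_c  ⇒  h_c = 2·Area/c = 169.65/18.6317 ≈ 9.10545

Area = 84.825, h_c = 9.105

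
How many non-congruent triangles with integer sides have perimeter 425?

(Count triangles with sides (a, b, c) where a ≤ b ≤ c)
Let a ≤ b ≤ c with a + b + c = 425. The only binding inequality is a + b > c, i.e. 425 − c > c, so c < 425/2; and c ≥ 425/3 since c is the largest side.
So 142 ≤ c ≤ 212. For each c, b runs from ⌈(425 − c)/2⌉ up to c (then a = 425 − b − c satisfies 1 ≤ a ≤ b automatically), giving c − ⌈(425 − c)/2⌉ + 1 choices.
Summing over c: 1 + 3 + 4 + 6 + … + 105 + 106  (71 terms, c = 142, …, 212) = 3816
Check (closed form: nearest integer to p²/48 for even p, (p+3)²/48 for odd p): (425+3)²/48 = 428²/48 = 183184/48 ≈ 3816.33 → 3816

3816 triangles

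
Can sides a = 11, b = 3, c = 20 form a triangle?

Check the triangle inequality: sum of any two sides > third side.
a + b vs c: 11 + 3 = 14 ≤ 20  ✗
a + c vs b: 11 + 20 = 31 > 3  ✓
b + c vs a: 3 + 20 = 23 > 11  ✓

No: 11 + 3 = 14 is not > 20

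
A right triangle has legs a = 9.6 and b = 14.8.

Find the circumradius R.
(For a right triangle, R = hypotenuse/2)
Hypotenuse c = √(a² + b²) = √(92.16 + 219.04) = √311.2 ≈ 17.6409
R = c/2 ≈ 17.6409/2 ≈ 8.82043

R = 8.82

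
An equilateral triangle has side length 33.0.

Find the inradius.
r = Area/s with s the semi-perimeter.
Area = (√3/4)·33.0² = (√3/4)·1089 ≈ 0.433013·1089 ≈ 471.551
s = 3·33.0/2 = 49.5
r ≈ 471.551/49.5 ≈ 9.52628
(Equivalently r = side/(2√3) = 33.0/3.4641 ≈ 9.52628.)

r = 9.526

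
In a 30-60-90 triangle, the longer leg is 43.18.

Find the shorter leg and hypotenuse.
In a 30-60-90 triangle the sides are in ratio 1 : √3 : 2, so short leg = long leg/√3 and hypotenuse = 2·(short leg).
Short leg = 43.18/√3 ≈ 43.18/1.73205 ≈ 24.93
Hypotenuse = 2·24.93 ≈ 49.86

Short leg = 24.93, Hypotenuse = 49.86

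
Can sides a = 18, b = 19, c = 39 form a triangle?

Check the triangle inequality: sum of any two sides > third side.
a + b vs c: 18 + 19 = 37 ≤ 39  ✗
a + c vs b: 18 + 39 = 57 > 19  ✓
b + c vs a: 19 + 39 = 58 > 18  ✓

No: 18 + 19 = 37 is not > 39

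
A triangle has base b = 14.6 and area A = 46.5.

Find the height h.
A = ½·b·h  ⇒  h = 2A/b = 2·46.5/14.6 = 93/14.6 ≈ 6.36986

h = 6.37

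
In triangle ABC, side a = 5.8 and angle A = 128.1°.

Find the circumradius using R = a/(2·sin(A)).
R = a/(2·sin(A)) = 5.8/(2·sin(128.1°))
sin(128.1°) ≈ 0.786935
R ≈ 5.8/(2·0.786935) = 5.8/1.57387 ≈ 3.68518

R = 3.685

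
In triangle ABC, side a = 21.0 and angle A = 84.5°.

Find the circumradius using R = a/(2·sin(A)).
R = a/(2·sin(A)) = 21.0/(2·sin(84.5°))
sin(84.5°) ≈ 0.995396
R ≈ 21.0/(2·0.995396) = 21.0/1.99079 ≈ 10.5486

R = 10.55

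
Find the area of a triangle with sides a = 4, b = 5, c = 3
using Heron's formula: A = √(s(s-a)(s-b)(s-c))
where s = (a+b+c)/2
s = (4 + 5 + 3)/2 = 12/2 = 6
s − a = 2, s − b = 1, s − c = 3
s(s−a)(s−b)(s−c) = 6·2·1·3 = 36
Area = √36 ≈ 6

s = 6.0, Area = 6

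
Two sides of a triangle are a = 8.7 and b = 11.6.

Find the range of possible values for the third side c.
Triangle inequality: |a − b| < c < a + b
|a − b| = |8.7 − 11.6| = 2.9
a + b = 8.7 + 11.6 = 20.3

2.9 < c < 20.3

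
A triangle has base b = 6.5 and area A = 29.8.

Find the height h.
A = ½·b·h  ⇒  h = 2A/b = 2·29.8/6.5 = 59.6/6.5 ≈ 9.16923

h = 9.169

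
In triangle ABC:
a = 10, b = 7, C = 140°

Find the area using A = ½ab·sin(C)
A = ½·a·b·sin(C) = ½·10·7·sin(140°)
sin(140°) ≈ 0.642788
A ≈ ½·70·0.642788 = 35·0.642788 ≈ 22.4976

Area = 22.5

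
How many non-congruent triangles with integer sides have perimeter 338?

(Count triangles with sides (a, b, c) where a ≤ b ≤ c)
Let a ≤ b ≤ c with a + b + c = 338. The only binding inequality is a + b > c, i.e. 338 − c > c, so c < 338/2; and c ≥ 338/3 since c is the largest side.
So 113 ≤ c ≤ 168. For each c, b runs from ⌈(338 − c)/2⌉ up to c (then a = 338 − b − c satisfies 1 ≤ a ≤ b automatically), giving c − ⌈(338 − c)/2⌉ + 1 choices.
Summing over c: 1 + 3 + 4 + 6 + … + 82 + 84  (56 terms, c = 113, …, 168) = 2380
Check (closed form: nearest integer to p²/48 for even p, (p+3)²/48 for odd p): 338²/48 = 114244/48 ≈ 2380.08 → 2380

2380 triangles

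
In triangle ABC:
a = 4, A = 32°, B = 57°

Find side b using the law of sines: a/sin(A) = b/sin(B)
a/sin(A) = b/sin(B)  ⇒  b = a·sin(B)/sin(A) = 4·sin(57°)/sin(32°)
sin(57°) ≈ 0.838671, sin(32°) ≈ 0.529919
b ≈ 4·0.838671/0.529919 ≈ 3.35468/0.529919 ≈ 6.33055

b = 6.331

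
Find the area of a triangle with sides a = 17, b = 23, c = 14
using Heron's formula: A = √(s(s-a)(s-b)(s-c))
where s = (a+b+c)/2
s = (17 + 23 + 14)/2 = 54/2 = 27
s − a = 10, s − b = 4, s − c = 13
s(s−a)(s−b)(s−c) = 27·10·4·13 = 14040
Area = √14040 ≈ 118.491

s = 27.0, Area = 118.5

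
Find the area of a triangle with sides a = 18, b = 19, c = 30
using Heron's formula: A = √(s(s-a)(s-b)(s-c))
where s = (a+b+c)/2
s = (18 + 19 + 30)/2 = 67/2 = 33.5
s − a = 15.5, s − b = 14.5, s − c = 3.5
s(s−a)(s−b)(s−c) = 33.5·15.5·14.5·3.5 = 26351.9375
Area = √26351.9375 ≈ 162.333

s = 33.5, Area = 162.3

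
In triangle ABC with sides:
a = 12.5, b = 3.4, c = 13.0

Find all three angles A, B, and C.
Law of cosines for each angle (a² = 156.25, b² = 11.56, c² = 169):
cos(A) = (b² + c² − a²)/(2bc) = (11.56 + 169 − 156.25)/(2·3.4·13.0) = 24.31/88.4 ≈ 0.275  ⇒  A ≈ 74.038°
cos(B) = (a² + c² − b²)/(2ac) = (156.25 + 169 − 11.56)/(2·12.5·13.0) = 313.69/325 ≈ 0.9652  ⇒  B ≈ 15.1598°
cos(C) = (a² + b² − c²)/(2ab) = (156.25 + 11.56 − 169)/(2·12.5·3.4) = -1.19/85 ≈ -0.014  ⇒  C ≈ 90.8022°
Check: A + B + C ≈ 180°

A = 74.04°, B = 15.16°, C = 90.8°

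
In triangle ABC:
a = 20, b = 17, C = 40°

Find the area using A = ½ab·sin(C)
A = ½·a·b·sin(C) = ½·20·17·sin(40°)
sin(40°) ≈ 0.642788
A ≈ ½·340·0.642788 = 170·0.642788 ≈ 109.274

Area = 109.3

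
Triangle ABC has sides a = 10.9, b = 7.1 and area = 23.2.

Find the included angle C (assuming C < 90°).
Area = ½·a·b·sin(C)  ⇒  sin(C) = 2·Area/(a·b) = 2·23.2/(10.9·7.1) = 46.4/77.39 ≈ 0.599561
C = arcsin(0.599561) ≈ 36.8384° (taking the acute solution since C < 90°)

C = 36.84°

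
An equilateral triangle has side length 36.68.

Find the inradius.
r = Area/s with s the semi-perimeter.
Area = (√3/4)·36.68² = (√3/4)·1345.4224 ≈ 0.433013·1345.4224 ≈ 582.585
s = 3·36.68/2 = 55.02
r ≈ 582.585/55.02 ≈ 10.5886
(Equivalently r = side/(2√3) = 36.68/3.4641 ≈ 10.5886.)

r = 10.59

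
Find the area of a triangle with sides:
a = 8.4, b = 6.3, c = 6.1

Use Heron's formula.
s = (8.4 + 6.3 + 6.1)/2 = 20.8/2 = 10.4
s − a = 2, s − b = 4.1, s − c = 4.3
s(s−a)(s−b)(s−c) = 10.4·2·4.1·4.3 ≈ 366.704
Area = √366.704 ≈ 19.1495

Area = 19.15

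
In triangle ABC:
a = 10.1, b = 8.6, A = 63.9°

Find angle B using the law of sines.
a/sin(A) = b/sin(B)  ⇒  sin(B) = b·sin(A)/a = 8.6·sin(63.9°)/10.1
sin(63.9°) ≈ 0.898028
sin(B) ≈ 8.6·0.898028/10.1 ≈ 7.72304/10.1 ≈ 0.764657
B = arcsin(0.764657) ≈ 49.8765°
(Since b ≤ a we need B ≤ A, so the obtuse alternative 180° − 49.8765° ≈ 130.124° is rejected.)

B = 49.88°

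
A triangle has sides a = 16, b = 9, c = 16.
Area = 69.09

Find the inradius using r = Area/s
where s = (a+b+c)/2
s = (16 + 9 + 16)/2 = 41/2 = 20.5
r = Area/s = 69.09/20.5 ≈ 3.37024

r = 3.37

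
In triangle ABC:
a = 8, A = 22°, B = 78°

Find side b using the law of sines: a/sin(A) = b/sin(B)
a/sin(A) = b/sin(B)  ⇒  b = a·sin(B)/sin(A) = 8·sin(78°)/sin(22°)
sin(78°) ≈ 0.978148, sin(22°) ≈ 0.374607
b ≈ 8·0.978148/0.374607 ≈ 7.82518/0.374607 ≈ 20.8891

b = 20.89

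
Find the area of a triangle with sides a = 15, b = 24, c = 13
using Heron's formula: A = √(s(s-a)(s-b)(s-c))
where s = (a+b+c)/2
s = (15 + 24 + 13)/2 = 52/2 = 26
s − a = 11, s − b = 2, s − c = 13
s(s−a)(s−b)(s−c) = 26·11·2·13 = 7436
Area = √7436 ≈ 86.2322

s = 26.0, Area = 86.23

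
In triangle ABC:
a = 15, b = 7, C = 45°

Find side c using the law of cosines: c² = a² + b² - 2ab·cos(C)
c² = 15² + 7² − 2·15·7·cos(45°)
cos(45°) ≈ 0.707107
c² ≈ 225 + 49 − 210·(0.707107) ≈ 274 − 148.492 ≈ 125.508
c ≈ √125.508 ≈ 11.203

c = 11.2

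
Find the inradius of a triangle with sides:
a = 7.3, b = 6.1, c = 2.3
r = Area/s where s is the semi-perimeter.
s = (7.3 + 6.1 + 2.3)/2 = 15.7/2 = 7.85
Area = √(s(s−a)(s−b)(s−c)) = √(7.85·0.55·1.75·5.55) ≈ √41.9337 ≈ 6.47562
r ≈ 6.47562/7.85 ≈ 0.82492

r = 0.8249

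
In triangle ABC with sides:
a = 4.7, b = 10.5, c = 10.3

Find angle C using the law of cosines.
c² = a² + b² − 2ab·cos(C)  ⇒  cos(C) = (a² + b² − c²)/(2ab)
cos(C) = (4.7² + 10.5² − 10.3²)/(2·4.7·10.5) = (22.09 + 110.25 − 106.09)/98.7 = 26.25/98.7 ≈ 0.265957
C = arccos(0.265957) ≈ 74.5761°

C = 74.58°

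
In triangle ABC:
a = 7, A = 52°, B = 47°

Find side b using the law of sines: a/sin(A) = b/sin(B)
a/sin(A) = b/sin(B)  ⇒  b = a·sin(B)/sin(A) = 7·sin(47°)/sin(52°)
sin(47°) ≈ 0.731354, sin(52°) ≈ 0.788011
b ≈ 7·0.731354/0.788011 ≈ 5.11948/0.788011 ≈ 6.49671

b = 6.497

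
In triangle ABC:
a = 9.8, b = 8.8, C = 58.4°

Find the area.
Two sides and the included angle (SAS): A = ½·a·b·sin(C) = ½·9.8·8.8·sin(58.4°)
sin(58.4°) ≈ 0.851727
A ≈ ½·86.24·0.851727 = 43.12·0.851727 ≈ 36.7265

Area = 36.73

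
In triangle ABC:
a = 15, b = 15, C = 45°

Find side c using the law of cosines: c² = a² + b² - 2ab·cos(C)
c² = 15² + 15² − 2·15·15·cos(45°)
cos(45°) ≈ 0.707107
c² ≈ 225 + 225 − 450·(0.707107) ≈ 450 − 318.198 ≈ 131.802
c ≈ √131.802 ≈ 11.4805

c = 11.48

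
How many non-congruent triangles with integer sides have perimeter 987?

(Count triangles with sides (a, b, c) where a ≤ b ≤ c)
Let a ≤ b ≤ c with a + b + c = 987. The only binding inequality is a + b > c, i.e. 987 − c > c, so c < 987/2; and c ≥ 987/3 since c is the largest side.
So 329 ≤ c ≤ 493. For each c, b runs from ⌈(987 − c)/2⌉ up to c (then a = 987 − b − c satisfies 1 ≤ a ≤ b automatically), giving c − ⌈(987 − c)/2⌉ + 1 choices.
Summing over c: 1 + 2 + 4 + 5 + … + 245 + 247  (165 terms, c = 329, …, 493) = 20419
Check (closed form: nearest integer to p²/48 for even p, (p+3)²/48 for odd p): (987+3)²/48 = 990²/48 = 980100/48 ≈ 20418.75 → 20419

20419 triangles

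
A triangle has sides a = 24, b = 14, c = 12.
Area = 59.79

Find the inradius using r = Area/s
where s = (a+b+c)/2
s = (24 + 14 + 12)/2 = 50/2 = 25
r = Area/s = 59.79/25 ≈ 2.3916

r = 2.392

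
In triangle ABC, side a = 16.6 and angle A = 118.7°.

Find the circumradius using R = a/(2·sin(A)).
R = a/(2·sin(A)) = 16.6/(2·sin(118.7°))
sin(118.7°) ≈ 0.877146
R ≈ 16.6/(2·0.877146) = 16.6/1.75429 ≈ 9.46251

R = 9.463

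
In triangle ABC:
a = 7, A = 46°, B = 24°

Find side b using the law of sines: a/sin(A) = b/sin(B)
a/sin(A) = b/sin(B)  ⇒  b = a·sin(B)/sin(A) = 7·sin(24°)/sin(46°)
sin(24°) ≈ 0.406737, sin(46°) ≈ 0.71934
b ≈ 7·0.406737/0.71934 ≈ 2.84716/0.71934 ≈ 3.95801

b = 3.958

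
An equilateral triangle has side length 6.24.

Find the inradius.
r = Area/s with s the semi-perimeter.
Area = (√3/4)·6.24² = (√3/4)·38.9376 ≈ 0.433013·38.9376 ≈ 16.8605
s = 3·6.24/2 = 9.36
r ≈ 16.8605/9.36 ≈ 1.80133
(Equivalently r = side/(2√3) = 6.24/3.4641 ≈ 1.80133.)

r = 1.801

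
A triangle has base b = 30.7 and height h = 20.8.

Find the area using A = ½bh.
A = ½·b·h = ½·30.7·20.8 = ½·638.56 = 319.28

Area = 319.28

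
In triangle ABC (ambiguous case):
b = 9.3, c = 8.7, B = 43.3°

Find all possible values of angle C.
b/sin(B) = c/sin(C)  ⇒  sin(C) = c·sin(B)/b = 8.7·sin(43.3°)/9.3
sin(43.3°) ≈ 0.685818
sin(C) ≈ 8.7·0.685818/9.3 ≈ 5.96662/9.3 ≈ 0.641572
Candidate 1: C₁ = arcsin(0.641572) ≈ 39.9091°  →  A = 180° − 43.3° − 39.9091° ≈ 96.7909° > 0, valid
Candidate 2: C₂ = 180° − C₁ ≈ 140.091°  →  A = 180° − 43.3° − 140.091° ≈ -3.3909° ≤ 0, not a valid triangle

C = 39.91° (one solution)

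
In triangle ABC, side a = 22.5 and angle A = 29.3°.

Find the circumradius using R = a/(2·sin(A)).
R = a/(2·sin(A)) = 22.5/(2·sin(29.3°))
sin(29.3°) ≈ 0.489382
R ≈ 22.5/(2·0.489382) = 22.5/0.978765 ≈ 22.9882

R = 22.99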